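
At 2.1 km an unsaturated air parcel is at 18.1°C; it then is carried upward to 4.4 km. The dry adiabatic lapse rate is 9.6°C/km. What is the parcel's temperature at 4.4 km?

2100 → 4400 m (dry adiabatic, 9.6°C/km): ΔT = -9.6 × 2.3 = -22.08°C → T = -3.98°C

-3.98°C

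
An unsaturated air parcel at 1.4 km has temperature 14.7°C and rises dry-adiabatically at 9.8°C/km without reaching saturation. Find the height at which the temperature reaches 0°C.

Height above start = (14.7 − 0) / 9.8 = 1.5 km
Altitude = 1400 m + 1500 m = 2900 m

2.9 km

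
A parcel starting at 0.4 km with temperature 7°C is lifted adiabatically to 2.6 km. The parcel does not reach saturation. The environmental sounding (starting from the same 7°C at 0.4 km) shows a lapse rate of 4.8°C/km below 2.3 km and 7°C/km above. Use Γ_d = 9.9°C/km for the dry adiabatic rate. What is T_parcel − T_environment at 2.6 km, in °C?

-10.56°C (parcel cooler than environment)

Parcel:
  From 400 m to 2600 m (dry): cools by 9.9 × 2.2 = 21.78°C, giving -14.78°C.
Environment:
  From 400 m to 2300 m (environment, lower layer): cools by 4.8 × 1.9 = 9.12°C, giving -2.12°C.
  From 2300 m to 2600 m (environment, upper layer): cools by 7 × 0.3 = 2.1°C, giving -4.22°C.
T_parcel − T_env = -14.78 − (-4.22) = -10.56°C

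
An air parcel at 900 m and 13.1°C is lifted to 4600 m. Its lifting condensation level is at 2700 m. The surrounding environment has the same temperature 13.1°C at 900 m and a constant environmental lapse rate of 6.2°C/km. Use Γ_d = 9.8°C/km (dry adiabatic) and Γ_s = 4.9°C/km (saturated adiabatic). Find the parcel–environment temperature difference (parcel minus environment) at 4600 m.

Parcel:
  900–2700 m, dry: Δz = 1.8 km ⇒ ΔT = -17.64°C; T = -4.54°C
  2700–4600 m, saturated: Δz = 1.9 km ⇒ ΔT = -9.31°C; T = -13.85°C
Environment:
  900–4600 m, environment: Δz = 3.7 km ⇒ ΔT = -22.94°C; T = -9.84°C
T_parcel − T_env = -13.85 − (-9.84) = -4.01°C

-4.01°C (parcel cooler than environment)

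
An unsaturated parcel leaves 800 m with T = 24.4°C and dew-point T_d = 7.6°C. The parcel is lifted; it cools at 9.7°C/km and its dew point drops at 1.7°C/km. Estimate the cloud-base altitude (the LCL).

T and T_d converge at 9.7 − 1.7 = 8°C per km
Height above start = (24.4 − 7.6) / 8 = 2.1 km
LCL altitude = 800 m + 2100 m = 2900 m

2900 m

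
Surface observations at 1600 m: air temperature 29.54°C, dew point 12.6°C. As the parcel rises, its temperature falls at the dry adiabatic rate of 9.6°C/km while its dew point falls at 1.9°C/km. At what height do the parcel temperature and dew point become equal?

3800 m

T and T_d converge at 9.6 − 1.9 = 7.7°C per km
Height above start = (29.54 − 12.6) / 7.7 = 2.2 km
LCL altitude = 1600 m + 2200 m = 3800 m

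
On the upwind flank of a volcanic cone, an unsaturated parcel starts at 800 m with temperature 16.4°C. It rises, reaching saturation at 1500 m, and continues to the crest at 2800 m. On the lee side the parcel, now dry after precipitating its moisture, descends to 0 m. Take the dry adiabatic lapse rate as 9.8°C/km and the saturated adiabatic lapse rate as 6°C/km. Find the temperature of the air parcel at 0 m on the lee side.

29.18°C

From 800 m to 1500 m (dry): cools by 9.8 × 0.7 = 6.86°C, giving 9.54°C.
From 1500 m to 2800 m (saturated): cools by 6 × 1.3 = 7.8°C, giving 1.74°C.
From 2800 m to 0 m (dry descent): warms by 9.8 × 2.8 = 27.44°C, giving 29.18°C.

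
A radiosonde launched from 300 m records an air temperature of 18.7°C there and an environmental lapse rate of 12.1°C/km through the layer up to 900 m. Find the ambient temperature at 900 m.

300–900 m, environmental: Δz = 0.6 km ⇒ ΔT = -7.26°C; T = 11.44°C

11.44°C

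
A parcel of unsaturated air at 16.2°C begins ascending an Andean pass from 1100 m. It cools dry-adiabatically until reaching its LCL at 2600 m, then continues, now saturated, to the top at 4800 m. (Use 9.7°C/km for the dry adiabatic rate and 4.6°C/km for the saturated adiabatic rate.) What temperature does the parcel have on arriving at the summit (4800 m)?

-8.47°C

1100–2600 m, dry: Δz = 1.5 km ⇒ ΔT = -14.55°C; T = 1.65°C
2600–4800 m, saturated: Δz = 2.2 km ⇒ ΔT = -10.12°C; T = -8.47°C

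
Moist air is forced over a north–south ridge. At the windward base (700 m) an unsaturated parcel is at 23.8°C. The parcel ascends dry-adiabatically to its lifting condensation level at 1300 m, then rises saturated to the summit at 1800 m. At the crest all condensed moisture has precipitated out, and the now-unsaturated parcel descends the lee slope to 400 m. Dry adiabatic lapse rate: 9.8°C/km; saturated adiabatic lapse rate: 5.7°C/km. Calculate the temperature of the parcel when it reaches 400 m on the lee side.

700 → 1300 m (dry, 9.8°C/km): ΔT = -9.8 × 0.6 = -5.88°C → T = 17.92°C
1300 → 1800 m (saturated, 5.7°C/km): ΔT = -5.7 × 0.5 = -2.85°C → T = 15.07°C
1800 → 400 m (dry descent, 9.8°C/km): ΔT = +9.8 × 1.4 = +13.72°C → T = 28.79°C

28.79°C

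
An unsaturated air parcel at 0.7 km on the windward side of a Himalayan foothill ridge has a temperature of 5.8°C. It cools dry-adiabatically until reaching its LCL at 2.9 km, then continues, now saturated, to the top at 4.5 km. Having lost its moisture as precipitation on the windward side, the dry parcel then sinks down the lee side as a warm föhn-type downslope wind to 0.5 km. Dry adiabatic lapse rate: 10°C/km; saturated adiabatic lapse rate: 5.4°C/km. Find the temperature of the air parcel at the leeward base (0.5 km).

From 700 m to 2900 m (dry): cools by 10 × 2.2 = 22°C, giving -16.2°C.
From 2900 m to 4500 m (saturated): cools by 5.4 × 1.6 = 8.64°C, giving -24.84°C.
From 4500 m to 500 m (dry descent): warms by 10 × 4 = 40°C, giving 15.16°C.

15.16°C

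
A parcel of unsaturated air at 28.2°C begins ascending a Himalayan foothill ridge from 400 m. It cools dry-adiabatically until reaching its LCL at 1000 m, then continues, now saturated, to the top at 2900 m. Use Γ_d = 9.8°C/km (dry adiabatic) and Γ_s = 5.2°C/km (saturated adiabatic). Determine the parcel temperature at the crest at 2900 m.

Dry to 1000 m: -9.8 × 0.6 km = -5.88°C, so T = 22.32°C.
Saturated to 2900 m: -5.2 × 1.9 km = -9.88°C, so T = 12.44°C.

12.44°C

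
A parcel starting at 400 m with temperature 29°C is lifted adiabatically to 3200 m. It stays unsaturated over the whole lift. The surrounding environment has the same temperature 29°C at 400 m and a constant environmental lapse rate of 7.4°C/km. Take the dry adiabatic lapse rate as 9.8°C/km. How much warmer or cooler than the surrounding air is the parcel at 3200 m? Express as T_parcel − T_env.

Parcel:
  400 → 3200 m (dry, 9.8°C/km): ΔT = -9.8 × 2.8 = -27.44°C → T = 1.56°C
Environment:
  400 → 3200 m (environment, 7.4°C/km): ΔT = -7.4 × 2.8 = -20.72°C → T = 8.28°C
T_parcel − T_env = 1.56 − 8.28 = -6.72°C

-6.72°C (parcel cooler than environment)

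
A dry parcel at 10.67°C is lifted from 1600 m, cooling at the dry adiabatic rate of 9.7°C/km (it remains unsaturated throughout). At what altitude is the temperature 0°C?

Height above start = (10.67 − 0) / 9.7 = 1.1 km
Altitude = 1600 m + 1100 m = 2700 m

2700 m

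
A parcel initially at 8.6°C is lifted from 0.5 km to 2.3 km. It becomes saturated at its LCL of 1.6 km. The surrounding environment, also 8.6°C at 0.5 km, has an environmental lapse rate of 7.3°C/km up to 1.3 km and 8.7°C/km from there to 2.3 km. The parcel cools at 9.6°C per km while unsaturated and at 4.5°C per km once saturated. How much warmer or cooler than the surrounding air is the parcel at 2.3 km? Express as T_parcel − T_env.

Parcel:
  500 → 1600 m (dry, 9.6°C/km): ΔT = -9.6 × 1.1 = -10.56°C → T = -1.96°C
  1600 → 2300 m (saturated, 4.5°C/km): ΔT = -4.5 × 0.7 = -3.15°C → T = -5.11°C
Environment:
  500 → 1300 m (environment, lower layer, 7.3°C/km): ΔT = -7.3 × 0.8 = -5.84°C → T = 2.76°C
  1300 → 2300 m (environment, upper layer, 8.7°C/km): ΔT = -8.7 × 1 = -8.7°C → T = -5.94°C
T_parcel − T_env = -5.11 − (-5.94) = +0.83°C

+0.83°C (parcel warmer than environment)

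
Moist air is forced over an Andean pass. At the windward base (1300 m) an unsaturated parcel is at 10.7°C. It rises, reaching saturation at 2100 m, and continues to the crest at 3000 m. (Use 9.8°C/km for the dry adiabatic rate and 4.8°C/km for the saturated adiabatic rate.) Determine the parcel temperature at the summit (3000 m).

-1.46°C

1300–2100 m, dry: Δz = 0.8 km ⇒ ΔT = -7.84°C; T = 2.86°C
2100–3000 m, saturated: Δz = 0.9 km ⇒ ΔT = -4.32°C; T = -1.46°C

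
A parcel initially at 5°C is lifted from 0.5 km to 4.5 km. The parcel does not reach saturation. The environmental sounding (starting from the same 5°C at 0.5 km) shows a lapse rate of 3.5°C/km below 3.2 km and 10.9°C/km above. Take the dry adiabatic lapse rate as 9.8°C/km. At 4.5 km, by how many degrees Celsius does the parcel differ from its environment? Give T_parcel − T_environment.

Parcel:
  From 500 m to 4500 m (dry): cools by 9.8 × 4 = 39.2°C, giving -34.2°C.
Environment:
  From 500 m to 3200 m (environment, lower layer): cools by 3.5 × 2.7 = 9.45°C, giving -4.45°C.
  From 3200 m to 4500 m (environment, upper layer): cools by 10.9 × 1.3 = 14.17°C, giving -18.62°C.
T_parcel − T_env = -34.2 − (-18.62) = -15.58°C

-15.58°C (parcel cooler than environment)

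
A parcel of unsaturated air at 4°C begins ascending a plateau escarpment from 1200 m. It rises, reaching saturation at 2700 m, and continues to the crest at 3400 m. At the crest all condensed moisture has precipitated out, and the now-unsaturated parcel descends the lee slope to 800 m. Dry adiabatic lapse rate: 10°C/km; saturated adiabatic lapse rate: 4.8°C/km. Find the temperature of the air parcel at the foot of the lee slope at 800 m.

11.64°C

1200–2700 m, dry: Δz = 1.5 km ⇒ ΔT = -15°C; T = -11°C
2700–3400 m, saturated: Δz = 0.7 km ⇒ ΔT = -3.36°C; T = -14.36°C
3400–800 m, dry descent: Δz = 2.6 km ⇒ ΔT = +26°C; T = 11.64°C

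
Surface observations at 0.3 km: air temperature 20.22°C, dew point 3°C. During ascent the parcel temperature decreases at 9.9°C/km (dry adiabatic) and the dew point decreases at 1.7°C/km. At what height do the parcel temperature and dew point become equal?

2.4 km

T and T_d converge at 9.9 − 1.7 = 8.2°C per km
Height above start = (20.22 − 3) / 8.2 = 2.1 km
LCL altitude = 300 m + 2100 m = 2400 m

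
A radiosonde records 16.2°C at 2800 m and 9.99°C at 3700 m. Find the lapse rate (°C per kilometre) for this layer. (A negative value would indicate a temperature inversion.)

Γ = −ΔT/Δz = (16.2 − 9.99) / (3700 − 2800) m
  = 6.21°C / 0.9 km = 6.9°C/km

6.9°C/km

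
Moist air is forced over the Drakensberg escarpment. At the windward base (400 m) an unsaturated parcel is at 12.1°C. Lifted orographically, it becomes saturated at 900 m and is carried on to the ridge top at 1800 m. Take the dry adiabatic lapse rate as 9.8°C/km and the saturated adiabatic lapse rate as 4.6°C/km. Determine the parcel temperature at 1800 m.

Dry to 900 m: -9.8 × 0.5 km = -4.9°C, so T = 7.2°C.
Saturated to 1800 m: -4.6 × 0.9 km = -4.14°C, so T = 3.06°C.

3.06°C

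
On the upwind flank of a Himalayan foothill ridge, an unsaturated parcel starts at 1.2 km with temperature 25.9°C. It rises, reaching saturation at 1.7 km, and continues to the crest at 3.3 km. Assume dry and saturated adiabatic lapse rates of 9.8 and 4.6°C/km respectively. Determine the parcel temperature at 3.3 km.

Dry to 1700 m: -9.8 × 0.5 km = -4.9°C, so T = 21°C.
Saturated to 3300 m: -4.6 × 1.6 km = -7.36°C, so T = 13.64°C.

13.64°C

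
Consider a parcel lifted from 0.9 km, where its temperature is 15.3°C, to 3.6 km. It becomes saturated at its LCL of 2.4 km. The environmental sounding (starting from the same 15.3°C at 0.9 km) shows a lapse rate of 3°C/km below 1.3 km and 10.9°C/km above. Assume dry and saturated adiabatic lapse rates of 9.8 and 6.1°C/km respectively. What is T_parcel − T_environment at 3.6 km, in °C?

Parcel:
  900–2400 m, dry: Δz = 1.5 km ⇒ ΔT = -14.7°C; T = 0.6°C
  2400–3600 m, saturated: Δz = 1.2 km ⇒ ΔT = -7.32°C; T = -6.72°C
Environment:
  900–1300 m, environment, lower layer: Δz = 0.4 km ⇒ ΔT = -1.2°C; T = 14.1°C
  1300–3600 m, environment, upper layer: Δz = 2.3 km ⇒ ΔT = -25.07°C; T = -10.97°C
T_parcel − T_env = -6.72 − (-10.97) = +4.25°C

+4.25°C (parcel warmer than environment)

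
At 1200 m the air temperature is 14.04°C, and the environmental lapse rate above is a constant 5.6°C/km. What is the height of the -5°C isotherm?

4600 m

Height above start = (14.04 − (-5)) / 5.6 = 3.4 km
Altitude = 1200 m + 3400 m = 4600 m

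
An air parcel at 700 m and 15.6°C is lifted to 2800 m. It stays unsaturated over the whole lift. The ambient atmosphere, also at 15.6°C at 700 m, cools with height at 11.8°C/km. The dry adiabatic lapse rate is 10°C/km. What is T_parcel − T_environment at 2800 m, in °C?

Parcel:
  From 700 m to 2800 m (dry): cools by 10 × 2.1 = 21°C, giving -5.4°C.
Environment:
  From 700 m to 2800 m (environment): cools by 11.8 × 2.1 = 24.78°C, giving -9.18°C.
T_parcel − T_env = -5.4 − (-9.18) = +3.78°C

+3.78°C (parcel warmer than environment)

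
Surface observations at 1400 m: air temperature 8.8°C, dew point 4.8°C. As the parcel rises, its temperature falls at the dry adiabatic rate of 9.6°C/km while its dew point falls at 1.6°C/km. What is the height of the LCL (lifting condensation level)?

T and T_d converge at 9.6 − 1.6 = 8°C per km
Height above start = (8.8 − 4.8) / 8 = 0.5 km
LCL altitude = 1400 m + 500 m = 1900 m

1900 m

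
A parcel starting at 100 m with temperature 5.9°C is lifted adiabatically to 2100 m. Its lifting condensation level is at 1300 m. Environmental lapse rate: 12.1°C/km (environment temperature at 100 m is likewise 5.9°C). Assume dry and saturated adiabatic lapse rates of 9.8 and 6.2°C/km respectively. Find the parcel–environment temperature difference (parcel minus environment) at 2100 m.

+7.48°C (parcel warmer than environment)

Parcel:
  100–1300 m, dry: Δz = 1.2 km ⇒ ΔT = -11.76°C; T = -5.86°C
  1300–2100 m, saturated: Δz = 0.8 km ⇒ ΔT = -4.96°C; T = -10.82°C
Environment:
  100–2100 m, environment: Δz = 2 km ⇒ ΔT = -24.2°C; T = -18.3°C
T_parcel − T_env = -10.82 − (-18.3) = +7.48°C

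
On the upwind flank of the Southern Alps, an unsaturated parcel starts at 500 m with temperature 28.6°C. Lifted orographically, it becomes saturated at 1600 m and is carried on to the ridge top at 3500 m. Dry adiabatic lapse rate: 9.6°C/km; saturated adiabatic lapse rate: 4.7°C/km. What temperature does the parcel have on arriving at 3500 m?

9.11°C

500–1600 m, dry: Δz = 1.1 km ⇒ ΔT = -10.56°C; T = 18.04°C
1600–3500 m, saturated: Δz = 1.9 km ⇒ ΔT = -8.93°C; T = 9.11°C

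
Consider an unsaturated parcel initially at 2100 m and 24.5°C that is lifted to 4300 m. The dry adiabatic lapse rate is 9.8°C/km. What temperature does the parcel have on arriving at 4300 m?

2100–4300 m, dry adiabatic: Δz = 2.2 km ⇒ ΔT = -21.56°C; T = 2.94°C

2.94°C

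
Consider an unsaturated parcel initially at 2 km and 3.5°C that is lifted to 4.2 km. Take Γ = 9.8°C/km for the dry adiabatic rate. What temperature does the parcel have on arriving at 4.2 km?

2000 → 4200 m (dry adiabatic, 9.8°C/km): ΔT = -9.8 × 2.2 = -21.56°C → T = -18.06°C

-18.06°C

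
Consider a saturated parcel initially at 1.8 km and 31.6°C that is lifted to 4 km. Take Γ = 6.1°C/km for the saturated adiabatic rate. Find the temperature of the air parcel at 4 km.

Saturated adiabatic to 4000 m: -6.1 × 2.2 km = -13.42°C, so T = 18.18°C.

18.18°C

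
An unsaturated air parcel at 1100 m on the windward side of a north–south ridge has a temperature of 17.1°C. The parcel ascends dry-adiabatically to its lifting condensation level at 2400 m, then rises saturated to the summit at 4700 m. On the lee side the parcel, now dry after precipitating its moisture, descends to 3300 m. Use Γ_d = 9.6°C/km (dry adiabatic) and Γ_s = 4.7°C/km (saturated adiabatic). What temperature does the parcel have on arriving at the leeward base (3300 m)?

1100–2400 m, dry: Δz = 1.3 km ⇒ ΔT = -12.48°C; T = 4.62°C
2400–4700 m, saturated: Δz = 2.3 km ⇒ ΔT = -10.81°C; T = -6.19°C
4700–3300 m, dry descent: Δz = 1.4 km ⇒ ΔT = +13.44°C; T = 7.25°C

7.25°C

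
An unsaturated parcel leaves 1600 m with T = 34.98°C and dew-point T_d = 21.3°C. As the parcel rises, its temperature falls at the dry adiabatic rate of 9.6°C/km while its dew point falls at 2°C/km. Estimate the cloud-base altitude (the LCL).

T and T_d converge at 9.6 − 2 = 7.6°C per km
Height above start = (34.98 − 21.3) / 7.6 = 1.8 km
LCL altitude = 1600 m + 1800 m = 3400 m

3400 m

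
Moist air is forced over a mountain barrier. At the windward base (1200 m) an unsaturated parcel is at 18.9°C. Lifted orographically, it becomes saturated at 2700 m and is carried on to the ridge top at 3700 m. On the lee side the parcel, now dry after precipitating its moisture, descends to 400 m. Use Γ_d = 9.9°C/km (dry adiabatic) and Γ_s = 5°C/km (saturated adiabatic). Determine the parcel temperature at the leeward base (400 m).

1200 → 2700 m (dry, 9.9°C/km): ΔT = -9.9 × 1.5 = -14.85°C → T = 4.05°C
2700 → 3700 m (saturated, 5°C/km): ΔT = -5 × 1 = -5°C → T = -0.95°C
3700 → 400 m (dry descent, 9.9°C/km): ΔT = +9.9 × 3.3 = +32.67°C → T = 31.72°C

31.72°C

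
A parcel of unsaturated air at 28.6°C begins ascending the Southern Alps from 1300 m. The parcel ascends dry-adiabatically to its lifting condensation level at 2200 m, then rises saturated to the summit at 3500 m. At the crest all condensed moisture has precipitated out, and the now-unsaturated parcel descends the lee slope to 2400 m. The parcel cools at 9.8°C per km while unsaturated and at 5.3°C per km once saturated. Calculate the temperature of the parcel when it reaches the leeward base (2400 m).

1300 → 2200 m (dry, 9.8°C/km): ΔT = -9.8 × 0.9 = -8.82°C → T = 19.78°C
2200 → 3500 m (saturated, 5.3°C/km): ΔT = -5.3 × 1.3 = -6.89°C → T = 12.89°C
3500 → 2400 m (dry descent, 9.8°C/km): ΔT = +9.8 × 1.1 = +10.78°C → T = 23.67°C

23.67°C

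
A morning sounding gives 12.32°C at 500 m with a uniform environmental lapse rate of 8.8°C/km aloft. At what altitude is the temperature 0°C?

1900 m

Height above start = (12.32 − 0) / 8.8 = 1.4 km
Altitude = 500 m + 1400 m = 1900 m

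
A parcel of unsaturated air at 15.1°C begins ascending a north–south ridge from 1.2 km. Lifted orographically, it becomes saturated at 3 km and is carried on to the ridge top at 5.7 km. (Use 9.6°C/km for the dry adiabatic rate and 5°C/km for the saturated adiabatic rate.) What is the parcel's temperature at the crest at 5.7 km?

Dry to 3000 m: -9.6 × 1.8 km = -17.28°C, so T = -2.18°C.
Saturated to 5700 m: -5 × 2.7 km = -13.5°C, so T = -15.68°C.

-15.68°C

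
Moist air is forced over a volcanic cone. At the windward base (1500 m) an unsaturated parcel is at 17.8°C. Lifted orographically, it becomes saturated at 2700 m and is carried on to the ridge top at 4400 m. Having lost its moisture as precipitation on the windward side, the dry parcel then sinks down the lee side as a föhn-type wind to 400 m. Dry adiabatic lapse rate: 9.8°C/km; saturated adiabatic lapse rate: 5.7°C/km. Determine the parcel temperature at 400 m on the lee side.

35.55°C

From 1500 m to 2700 m (dry): cools by 9.8 × 1.2 = 11.76°C, giving 6.04°C.
From 2700 m to 4400 m (saturated): cools by 5.7 × 1.7 = 9.69°C, giving -3.65°C.
From 4400 m to 400 m (dry descent): warms by 9.8 × 4 = 39.2°C, giving 35.55°C.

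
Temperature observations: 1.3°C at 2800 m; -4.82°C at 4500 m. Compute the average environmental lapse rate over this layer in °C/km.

3.6°C/km

Γ = −ΔT/Δz = (1.3 − (-4.82)) / (4500 − 2800) m
  = 6.12°C / 1.7 km = 3.6°C/km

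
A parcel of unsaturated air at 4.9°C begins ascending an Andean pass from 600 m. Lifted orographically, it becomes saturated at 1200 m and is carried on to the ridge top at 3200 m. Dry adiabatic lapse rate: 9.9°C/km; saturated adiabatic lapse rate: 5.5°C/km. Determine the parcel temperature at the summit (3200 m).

-12.04°C

From 600 m to 1200 m (dry): cools by 9.9 × 0.6 = 5.94°C, giving -1.04°C.
From 1200 m to 3200 m (saturated): cools by 5.5 × 2 = 11°C, giving -12.04°C.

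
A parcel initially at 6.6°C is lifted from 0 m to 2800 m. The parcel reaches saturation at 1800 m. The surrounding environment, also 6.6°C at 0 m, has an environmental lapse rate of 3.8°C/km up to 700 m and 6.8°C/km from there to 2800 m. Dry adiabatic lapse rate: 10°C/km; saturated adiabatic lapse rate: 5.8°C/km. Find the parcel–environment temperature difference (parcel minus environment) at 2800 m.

-6.86°C (parcel cooler than environment)

Parcel:
  Dry to 1800 m: -10 × 1.8 km = -18°C, so T = -11.4°C.
  Saturated to 2800 m: -5.8 × 1 km = -5.8°C, so T = -17.2°C.
Environment:
  Environment, lower layer to 700 m: -3.8 × 0.7 km = -2.66°C, so T = 3.94°C.
  Environment, upper layer to 2800 m: -6.8 × 2.1 km = -14.28°C, so T = -10.34°C.
T_parcel − T_env = -17.2 − (-10.34) = -6.86°C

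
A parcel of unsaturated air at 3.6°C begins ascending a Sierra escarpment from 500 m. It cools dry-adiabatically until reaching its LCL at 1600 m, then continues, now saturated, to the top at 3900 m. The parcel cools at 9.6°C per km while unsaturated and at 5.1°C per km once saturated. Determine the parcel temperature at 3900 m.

From 500 m to 1600 m (dry): cools by 9.6 × 1.1 = 10.56°C, giving -6.96°C.
From 1600 m to 3900 m (saturated): cools by 5.1 × 2.3 = 11.73°C, giving -18.69°C.

-18.69°C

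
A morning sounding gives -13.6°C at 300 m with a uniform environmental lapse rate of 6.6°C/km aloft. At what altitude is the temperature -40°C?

Height above start = (-13.6 − (-40)) / 6.6 = 4 km
Altitude = 300 m + 4000 m = 4300 m

4300 m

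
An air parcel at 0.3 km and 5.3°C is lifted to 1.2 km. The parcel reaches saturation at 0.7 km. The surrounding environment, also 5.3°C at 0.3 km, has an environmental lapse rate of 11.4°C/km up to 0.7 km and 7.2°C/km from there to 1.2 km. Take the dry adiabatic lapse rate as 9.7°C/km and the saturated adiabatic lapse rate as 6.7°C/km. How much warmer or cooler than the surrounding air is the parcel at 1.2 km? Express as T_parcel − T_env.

Parcel:
  300 → 700 m (dry, 9.7°C/km): ΔT = -9.7 × 0.4 = -3.88°C → T = 1.42°C
  700 → 1200 m (saturated, 6.7°C/km): ΔT = -6.7 × 0.5 = -3.35°C → T = -1.93°C
Environment:
  300 → 700 m (environment, lower layer, 11.4°C/km): ΔT = -11.4 × 0.4 = -4.56°C → T = 0.74°C
  700 → 1200 m (environment, upper layer, 7.2°C/km): ΔT = -7.2 × 0.5 = -3.6°C → T = -2.86°C
T_parcel − T_env = -1.93 − (-2.86) = +0.93°C

+0.93°C (parcel warmer than environment)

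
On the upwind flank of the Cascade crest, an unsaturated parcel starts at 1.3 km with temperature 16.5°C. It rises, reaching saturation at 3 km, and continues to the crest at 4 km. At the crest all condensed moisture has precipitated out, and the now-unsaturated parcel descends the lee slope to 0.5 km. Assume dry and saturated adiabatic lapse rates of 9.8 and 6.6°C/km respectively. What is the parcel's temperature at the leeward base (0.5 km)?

1300 → 3000 m (dry, 9.8°C/km): ΔT = -9.8 × 1.7 = -16.66°C → T = -0.16°C
3000 → 4000 m (saturated, 6.6°C/km): ΔT = -6.6 × 1 = -6.6°C → T = -6.76°C
4000 → 500 m (dry descent, 9.8°C/km): ΔT = +9.8 × 3.5 = +34.3°C → T = 27.54°C

27.54°C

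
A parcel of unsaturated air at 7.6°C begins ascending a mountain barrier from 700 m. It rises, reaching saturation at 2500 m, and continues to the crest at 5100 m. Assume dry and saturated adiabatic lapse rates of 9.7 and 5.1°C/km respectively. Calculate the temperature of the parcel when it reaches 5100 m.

700 → 2500 m (dry, 9.7°C/km): ΔT = -9.7 × 1.8 = -17.46°C → T = -9.86°C
2500 → 5100 m (saturated, 5.1°C/km): ΔT = -5.1 × 2.6 = -13.26°C → T = -23.12°C

-23.12°C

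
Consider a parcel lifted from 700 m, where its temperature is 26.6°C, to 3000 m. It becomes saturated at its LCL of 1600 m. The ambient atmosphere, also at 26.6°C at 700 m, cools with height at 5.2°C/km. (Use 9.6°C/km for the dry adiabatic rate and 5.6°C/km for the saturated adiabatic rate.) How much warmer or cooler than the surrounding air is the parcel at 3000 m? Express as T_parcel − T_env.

Parcel:
  700 → 1600 m (dry, 9.6°C/km): ΔT = -9.6 × 0.9 = -8.64°C → T = 17.96°C
  1600 → 3000 m (saturated, 5.6°C/km): ΔT = -5.6 × 1.4 = -7.84°C → T = 10.12°C
Environment:
  700 → 3000 m (environment, 5.2°C/km): ΔT = -5.2 × 2.3 = -11.96°C → T = 14.64°C
T_parcel − T_env = 10.12 − 14.64 = -4.52°C

-4.52°C (parcel cooler than environment)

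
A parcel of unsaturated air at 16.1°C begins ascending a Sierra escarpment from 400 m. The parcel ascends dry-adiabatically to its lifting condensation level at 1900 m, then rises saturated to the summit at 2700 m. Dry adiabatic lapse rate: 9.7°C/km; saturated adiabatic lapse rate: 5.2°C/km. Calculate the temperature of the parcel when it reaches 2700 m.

-2.61°C

400–1900 m, dry: Δz = 1.5 km ⇒ ΔT = -14.55°C; T = 1.55°C
1900–2700 m, saturated: Δz = 0.8 km ⇒ ΔT = -4.16°C; T = -2.61°C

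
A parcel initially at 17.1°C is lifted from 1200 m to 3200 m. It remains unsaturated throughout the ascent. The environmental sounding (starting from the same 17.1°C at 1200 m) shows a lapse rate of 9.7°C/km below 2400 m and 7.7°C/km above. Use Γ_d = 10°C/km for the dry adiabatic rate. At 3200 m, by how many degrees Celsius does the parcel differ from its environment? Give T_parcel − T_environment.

Parcel:
  From 1200 m to 3200 m (dry): cools by 10 × 2 = 20°C, giving -2.9°C.
Environment:
  From 1200 m to 2400 m (environment, lower layer): cools by 9.7 × 1.2 = 11.64°C, giving 5.46°C.
  From 2400 m to 3200 m (environment, upper layer): cools by 7.7 × 0.8 = 6.16°C, giving -0.7°C.
T_parcel − T_env = -2.9 − (-0.7) = -2.2°C

-2.2°C (parcel cooler than environment)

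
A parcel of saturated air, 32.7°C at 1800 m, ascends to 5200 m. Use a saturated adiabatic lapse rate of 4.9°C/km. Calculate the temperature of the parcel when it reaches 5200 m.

16.04°C

Saturated adiabatic to 5200 m: -4.9 × 3.4 km = -16.66°C, so T = 16.04°C.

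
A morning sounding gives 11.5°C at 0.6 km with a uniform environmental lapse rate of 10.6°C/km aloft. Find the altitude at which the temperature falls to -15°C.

3.1 km

Height above start = (11.5 − (-15)) / 10.6 = 2.5 km
Altitude = 600 m + 2500 m = 3100 m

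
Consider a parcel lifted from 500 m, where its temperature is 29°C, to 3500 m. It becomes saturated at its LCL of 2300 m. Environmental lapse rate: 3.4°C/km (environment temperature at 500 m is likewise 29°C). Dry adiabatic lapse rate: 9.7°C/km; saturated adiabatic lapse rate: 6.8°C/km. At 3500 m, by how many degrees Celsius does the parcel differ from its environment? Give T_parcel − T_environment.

Parcel:
  500–2300 m, dry: Δz = 1.8 km ⇒ ΔT = -17.46°C; T = 11.54°C
  2300–3500 m, saturated: Δz = 1.2 km ⇒ ΔT = -8.16°C; T = 3.38°C
Environment:
  500–3500 m, environment: Δz = 3 km ⇒ ΔT = -10.2°C; T = 18.8°C
T_parcel − T_env = 3.38 − 18.8 = -15.42°C

-15.42°C (parcel cooler than environment)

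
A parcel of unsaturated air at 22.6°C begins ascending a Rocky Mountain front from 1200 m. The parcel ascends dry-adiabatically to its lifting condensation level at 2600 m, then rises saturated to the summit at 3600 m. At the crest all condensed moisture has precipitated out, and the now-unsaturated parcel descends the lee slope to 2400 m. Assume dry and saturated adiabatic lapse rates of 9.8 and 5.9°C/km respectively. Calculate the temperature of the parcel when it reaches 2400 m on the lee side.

From 1200 m to 2600 m (dry): cools by 9.8 × 1.4 = 13.72°C, giving 8.88°C.
From 2600 m to 3600 m (saturated): cools by 5.9 × 1 = 5.9°C, giving 2.98°C.
From 3600 m to 2400 m (dry descent): warms by 9.8 × 1.2 = 11.76°C, giving 14.74°C.

14.74°C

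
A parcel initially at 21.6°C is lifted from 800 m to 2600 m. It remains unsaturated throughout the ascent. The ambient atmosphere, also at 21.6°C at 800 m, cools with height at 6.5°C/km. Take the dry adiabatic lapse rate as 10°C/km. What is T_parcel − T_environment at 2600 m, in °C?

Parcel:
  Dry to 2600 m: -10 × 1.8 km = -18°C, so T = 3.6°C.
Environment:
  Environment to 2600 m: -6.5 × 1.8 km = -11.7°C, so T = 9.9°C.
T_parcel − T_env = 3.6 − 9.9 = -6.3°C

-6.3°C (parcel cooler than environment)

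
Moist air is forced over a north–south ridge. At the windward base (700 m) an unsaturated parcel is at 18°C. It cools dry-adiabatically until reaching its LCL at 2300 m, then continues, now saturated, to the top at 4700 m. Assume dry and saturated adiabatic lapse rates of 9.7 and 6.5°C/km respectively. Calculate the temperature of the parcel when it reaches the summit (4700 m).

-13.12°C

700–2300 m, dry: Δz = 1.6 km ⇒ ΔT = -15.52°C; T = 2.48°C
2300–4700 m, saturated: Δz = 2.4 km ⇒ ΔT = -15.6°C; T = -13.12°C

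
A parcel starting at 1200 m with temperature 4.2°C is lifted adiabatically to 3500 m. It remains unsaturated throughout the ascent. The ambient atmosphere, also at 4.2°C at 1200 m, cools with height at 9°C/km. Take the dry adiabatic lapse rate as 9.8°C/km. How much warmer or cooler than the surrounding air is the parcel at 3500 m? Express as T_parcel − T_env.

-1.84°C (parcel cooler than environment)

Parcel:
  1200 → 3500 m (dry, 9.8°C/km): ΔT = -9.8 × 2.3 = -22.54°C → T = -18.34°C
Environment:
  1200 → 3500 m (environment, 9°C/km): ΔT = -9 × 2.3 = -20.7°C → T = -16.5°C
T_parcel − T_env = -18.34 − (-16.5) = -1.84°C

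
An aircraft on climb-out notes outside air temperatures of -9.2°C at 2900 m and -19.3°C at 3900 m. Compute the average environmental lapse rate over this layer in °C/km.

Γ = −ΔT/Δz = (-9.2 − (-19.3)) / (3900 − 2900) m
  = 10.1°C / 1 km = 10.1°C/km

10.1°C/km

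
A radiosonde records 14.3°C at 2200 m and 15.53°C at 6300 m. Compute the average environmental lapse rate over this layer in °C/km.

Γ = −ΔT/Δz = (14.3 − 15.53) / (6300 − 2200) m
  = -1.23°C / 4.1 km = -0.3°C/km

-0.3°C/km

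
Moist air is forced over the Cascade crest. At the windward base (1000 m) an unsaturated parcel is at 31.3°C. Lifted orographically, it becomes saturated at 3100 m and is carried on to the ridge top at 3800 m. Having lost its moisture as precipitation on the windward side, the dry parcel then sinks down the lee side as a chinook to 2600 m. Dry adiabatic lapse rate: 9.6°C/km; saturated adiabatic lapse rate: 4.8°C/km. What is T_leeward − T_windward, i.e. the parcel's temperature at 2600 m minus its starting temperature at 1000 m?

-12°C

Dry to 3100 m: -9.6 × 2.1 km = -20.16°C, so T = 11.14°C.
Saturated to 3800 m: -4.8 × 0.7 km = -3.36°C, so T = 7.78°C.
Dry descent to 2600 m: +9.6 × 1.2 km = +11.52°C, so T = 19.3°C.
Net change vs windward start: 19.3 − 31.3 = -12°C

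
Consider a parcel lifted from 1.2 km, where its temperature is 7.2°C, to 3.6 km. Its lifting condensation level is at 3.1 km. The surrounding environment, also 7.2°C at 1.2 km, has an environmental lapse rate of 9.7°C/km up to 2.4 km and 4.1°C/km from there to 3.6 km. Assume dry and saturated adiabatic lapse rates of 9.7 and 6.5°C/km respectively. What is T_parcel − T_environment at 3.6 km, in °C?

Parcel:
  1200 → 3100 m (dry, 9.7°C/km): ΔT = -9.7 × 1.9 = -18.43°C → T = -11.23°C
  3100 → 3600 m (saturated, 6.5°C/km): ΔT = -6.5 × 0.5 = -3.25°C → T = -14.48°C
Environment:
  1200 → 2400 m (environment, lower layer, 9.7°C/km): ΔT = -9.7 × 1.2 = -11.64°C → T = -4.44°C
  2400 → 3600 m (environment, upper layer, 4.1°C/km): ΔT = -4.1 × 1.2 = -4.92°C → T = -9.36°C
T_parcel − T_env = -14.48 − (-9.36) = -5.12°C

-5.12°C (parcel cooler than environment)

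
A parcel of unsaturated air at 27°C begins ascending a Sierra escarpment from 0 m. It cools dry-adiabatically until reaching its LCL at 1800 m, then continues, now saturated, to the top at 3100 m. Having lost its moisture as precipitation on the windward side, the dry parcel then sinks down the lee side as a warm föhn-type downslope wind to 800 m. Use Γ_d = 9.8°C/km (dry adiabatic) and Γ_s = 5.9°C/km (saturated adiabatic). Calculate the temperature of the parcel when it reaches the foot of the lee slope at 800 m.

24.23°C

From 0 m to 1800 m (dry): cools by 9.8 × 1.8 = 17.64°C, giving 9.36°C.
From 1800 m to 3100 m (saturated): cools by 5.9 × 1.3 = 7.67°C, giving 1.69°C.
From 3100 m to 800 m (dry descent): warms by 9.8 × 2.3 = 22.54°C, giving 24.23°C.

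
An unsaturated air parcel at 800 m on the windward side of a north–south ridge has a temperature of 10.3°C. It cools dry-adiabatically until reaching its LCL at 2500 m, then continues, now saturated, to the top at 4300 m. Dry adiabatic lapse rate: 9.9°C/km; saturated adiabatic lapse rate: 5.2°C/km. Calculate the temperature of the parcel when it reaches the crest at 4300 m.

From 800 m to 2500 m (dry): cools by 9.9 × 1.7 = 16.83°C, giving -6.53°C.
From 2500 m to 4300 m (saturated): cools by 5.2 × 1.8 = 9.36°C, giving -15.89°C.

-15.89°C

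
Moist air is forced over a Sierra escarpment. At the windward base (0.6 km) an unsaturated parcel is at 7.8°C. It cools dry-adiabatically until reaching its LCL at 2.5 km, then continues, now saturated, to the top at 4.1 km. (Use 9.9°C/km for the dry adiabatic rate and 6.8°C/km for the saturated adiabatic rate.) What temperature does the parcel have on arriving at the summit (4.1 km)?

600 → 2500 m (dry, 9.9°C/km): ΔT = -9.9 × 1.9 = -18.81°C → T = -11.01°C
2500 → 4100 m (saturated, 6.8°C/km): ΔT = -6.8 × 1.6 = -10.88°C → T = -21.89°C

-21.89°C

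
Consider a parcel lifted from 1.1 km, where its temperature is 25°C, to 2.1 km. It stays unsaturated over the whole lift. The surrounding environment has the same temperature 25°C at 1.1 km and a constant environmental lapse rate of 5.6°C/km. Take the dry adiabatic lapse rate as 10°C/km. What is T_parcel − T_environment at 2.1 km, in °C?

Parcel:
  From 1100 m to 2100 m (dry): cools by 10 × 1 = 10°C, giving 15°C.
Environment:
  From 1100 m to 2100 m (environment): cools by 5.6 × 1 = 5.6°C, giving 19.4°C.
T_parcel − T_env = 15 − 19.4 = -4.4°C

-4.4°C (parcel cooler than environment)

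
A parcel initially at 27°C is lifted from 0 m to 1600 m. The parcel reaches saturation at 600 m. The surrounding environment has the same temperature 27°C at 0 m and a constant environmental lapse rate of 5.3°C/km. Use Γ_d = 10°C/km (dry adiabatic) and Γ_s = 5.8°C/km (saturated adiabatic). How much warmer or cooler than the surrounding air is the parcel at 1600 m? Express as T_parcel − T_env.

-3.32°C (parcel cooler than environment)

Parcel:
  From 0 m to 600 m (dry): cools by 10 × 0.6 = 6°C, giving 21°C.
  From 600 m to 1600 m (saturated): cools by 5.8 × 1 = 5.8°C, giving 15.2°C.
Environment:
  From 0 m to 1600 m (environment): cools by 5.3 × 1.6 = 8.48°C, giving 18.52°C.
T_parcel − T_env = 15.2 − 18.52 = -3.32°C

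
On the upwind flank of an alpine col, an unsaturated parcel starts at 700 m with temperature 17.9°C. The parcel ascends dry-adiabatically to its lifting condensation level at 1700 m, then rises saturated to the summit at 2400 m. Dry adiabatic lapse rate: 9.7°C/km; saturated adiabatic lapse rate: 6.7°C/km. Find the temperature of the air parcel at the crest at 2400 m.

700 → 1700 m (dry, 9.7°C/km): ΔT = -9.7 × 1 = -9.7°C → T = 8.2°C
1700 → 2400 m (saturated, 6.7°C/km): ΔT = -6.7 × 0.7 = -4.69°C → T = 3.51°C

3.51°C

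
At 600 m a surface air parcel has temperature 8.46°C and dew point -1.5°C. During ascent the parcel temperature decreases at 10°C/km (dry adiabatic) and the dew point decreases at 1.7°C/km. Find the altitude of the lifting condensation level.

1800 m

T and T_d converge at 10 − 1.7 = 8.3°C per km
Height above start = (8.46 − (-1.5)) / 8.3 = 1.2 km
LCL altitude = 600 m + 1200 m = 1800 m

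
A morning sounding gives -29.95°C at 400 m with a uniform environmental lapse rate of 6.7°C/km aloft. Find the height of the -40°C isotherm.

1900 m

Height above start = (-29.95 − (-40)) / 6.7 = 1.5 km
Altitude = 400 m + 1500 m = 1900 m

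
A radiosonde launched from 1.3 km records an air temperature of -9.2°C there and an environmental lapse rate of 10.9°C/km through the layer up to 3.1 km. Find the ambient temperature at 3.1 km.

Environmental to 3100 m: -10.9 × 1.8 km = -19.62°C, so T = -28.82°C.

-28.82°C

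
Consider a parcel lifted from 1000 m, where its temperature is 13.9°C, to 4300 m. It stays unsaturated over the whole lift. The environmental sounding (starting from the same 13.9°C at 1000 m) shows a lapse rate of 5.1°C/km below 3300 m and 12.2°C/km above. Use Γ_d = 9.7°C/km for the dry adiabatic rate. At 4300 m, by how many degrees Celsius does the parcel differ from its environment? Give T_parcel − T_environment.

-8.08°C (parcel cooler than environment)

Parcel:
  From 1000 m to 4300 m (dry): cools by 9.7 × 3.3 = 32.01°C, giving -18.11°C.
Environment:
  From 1000 m to 3300 m (environment, lower layer): cools by 5.1 × 2.3 = 11.73°C, giving 2.17°C.
  From 3300 m to 4300 m (environment, upper layer): cools by 12.2 × 1 = 12.2°C, giving -10.03°C.
T_parcel − T_env = -18.11 − (-10.03) = -8.08°C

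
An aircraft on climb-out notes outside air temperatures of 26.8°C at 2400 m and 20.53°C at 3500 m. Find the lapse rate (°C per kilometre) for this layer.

5.7°C/km

Γ = −ΔT/Δz = (26.8 − 20.53) / (3500 − 2400) m
  = 6.27°C / 1.1 km = 5.7°C/km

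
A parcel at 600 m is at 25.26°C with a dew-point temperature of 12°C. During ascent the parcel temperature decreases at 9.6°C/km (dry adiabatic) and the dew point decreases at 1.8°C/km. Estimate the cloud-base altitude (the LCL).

T and T_d converge at 9.6 − 1.8 = 7.8°C per km
Height above start = (25.26 − 12) / 7.8 = 1.7 km
LCL altitude = 600 m + 1700 m = 2300 m

2300 m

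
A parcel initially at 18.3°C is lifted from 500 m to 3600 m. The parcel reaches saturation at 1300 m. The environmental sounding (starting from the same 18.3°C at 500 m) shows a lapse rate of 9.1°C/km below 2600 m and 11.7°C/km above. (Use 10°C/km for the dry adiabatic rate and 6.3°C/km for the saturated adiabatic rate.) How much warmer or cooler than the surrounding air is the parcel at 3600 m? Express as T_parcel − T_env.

+8.32°C (parcel warmer than environment)

Parcel:
  Dry to 1300 m: -10 × 0.8 km = -8°C, so T = 10.3°C.
  Saturated to 3600 m: -6.3 × 2.3 km = -14.49°C, so T = -4.19°C.
Environment:
  Environment, lower layer to 2600 m: -9.1 × 2.1 km = -19.11°C, so T = -0.81°C.
  Environment, upper layer to 3600 m: -11.7 × 1 km = -11.7°C, so T = -12.51°C.
T_parcel − T_env = -4.19 − (-12.51) = +8.32°C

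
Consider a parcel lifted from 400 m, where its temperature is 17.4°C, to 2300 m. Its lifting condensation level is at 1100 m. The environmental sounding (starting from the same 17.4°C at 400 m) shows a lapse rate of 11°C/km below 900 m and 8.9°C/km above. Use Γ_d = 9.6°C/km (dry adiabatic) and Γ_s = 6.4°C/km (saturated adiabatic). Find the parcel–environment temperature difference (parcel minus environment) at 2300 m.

+3.56°C (parcel warmer than environment)

Parcel:
  400–1100 m, dry: Δz = 0.7 km ⇒ ΔT = -6.72°C; T = 10.68°C
  1100–2300 m, saturated: Δz = 1.2 km ⇒ ΔT = -7.68°C; T = 3°C
Environment:
  400–900 m, environment, lower layer: Δz = 0.5 km ⇒ ΔT = -5.5°C; T = 11.9°C
  900–2300 m, environment, upper layer: Δz = 1.4 km ⇒ ΔT = -12.46°C; T = -0.56°C
T_parcel − T_env = 3 − (-0.56) = +3.56°C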